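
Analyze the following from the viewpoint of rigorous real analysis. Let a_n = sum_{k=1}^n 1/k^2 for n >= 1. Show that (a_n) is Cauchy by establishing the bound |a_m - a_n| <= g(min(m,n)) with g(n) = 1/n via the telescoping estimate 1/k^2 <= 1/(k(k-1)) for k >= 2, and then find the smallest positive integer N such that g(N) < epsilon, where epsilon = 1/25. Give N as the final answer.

For m > n >= 1: |a_m - a_n| = sum_{k=n+1}^m 1/k^2.
Use 1/k^2 <= 1/(k(k-1)) = 1/(k-1) - 1/k for k >= 2:
sum_{k=n+1}^m 1/k^2 <= sum_{k=n+1}^m (1/(k-1) - 1/k) = 1/n - 1/m <= 1/n.
By symmetry the same bound holds with n,m swapped, so |a_m - a_n| <= 1/min(m,n) = g(min(m,n)). Since g(n) -> 0, (a_n) is Cauchy.
Now solve g(N) < 1/25: 1/N < 1/25 <=> N > 1/(1/25) = 25.
The smallest integer strictly greater than 25 is N = 26.
Check: g(26) = 1/26 < 1/25; g(25) = 1/25 >= 1/25. So N = 26.

26


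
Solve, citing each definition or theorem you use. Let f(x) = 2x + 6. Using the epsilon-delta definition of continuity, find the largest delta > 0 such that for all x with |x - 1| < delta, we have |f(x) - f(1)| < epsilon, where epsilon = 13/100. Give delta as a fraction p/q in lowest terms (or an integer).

We compute f(1) = 2*(1) + 6 = 8.
|f(x) - f(1)| = |2x + 6 - (8)| = |2(x - 1)| = 2|x - 1|.
We need 2|x - 1| < 13/100, i.e. |x - 1| < 13/100 / 2 = 13/200.
So any delta <= 13/200 works. Conversely, if delta > 13/200, then x = 1 + 13/200 satisfies |x - 1| = 13/200 < delta but |f(x) - f(1)| = 2 * 13/200 = 13/100, which is not < 13/100; so no larger delta works.
Hence the largest such delta is 13/200.

13/200


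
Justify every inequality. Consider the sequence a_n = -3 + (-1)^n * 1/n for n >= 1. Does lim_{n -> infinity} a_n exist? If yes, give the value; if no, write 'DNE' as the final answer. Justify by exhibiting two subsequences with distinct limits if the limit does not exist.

Examine the behaviour of a_n along subsequences.
Even-n subsequence a_{2k} = -3 + 1/(2k) -> -3. Odd-n subsequence a_{2k+1} = -3 - 1/(2k+1) -> -3. Both tend to -3, which suggests the limit is -3; verify directly.
|a_n - (-3)| = |(-1)^n * 1/n| = 1/n for every n >= 1.
Given epsilon > 0, choose a positive integer N > 1/epsilon. Then for all n >= N, |a_n - (-3)| = 1/n <= 1/N < epsilon.
So by the definition of the limit, lim a_n exists and equals -3.

-3


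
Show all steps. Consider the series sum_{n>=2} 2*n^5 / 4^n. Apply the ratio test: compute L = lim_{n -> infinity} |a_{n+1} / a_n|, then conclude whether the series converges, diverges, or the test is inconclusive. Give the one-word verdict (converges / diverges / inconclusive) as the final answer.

Let a_n denote the general term. Form the ratio a_{n+1}/a_n and simplify:
a_{n+1}/a_n = (n + 1)^5/(4*n^5)
Take the limit as n -> infinity: L = 1/4.
Since L = 1/4 < 1, the ratio test implies the series converges.

converges


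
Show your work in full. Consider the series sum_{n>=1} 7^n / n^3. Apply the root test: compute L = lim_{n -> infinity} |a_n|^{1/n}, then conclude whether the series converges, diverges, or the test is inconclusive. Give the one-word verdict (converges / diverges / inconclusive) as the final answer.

Let a_n denote the general term. Form |a_n|^(1/n) and simplify:
|a_n|^(1/n) = 7/n^(3/n)
Take the limit as n -> infinity: L = 7.
Since L = 7 > 1, the root test implies divergence.

diverges


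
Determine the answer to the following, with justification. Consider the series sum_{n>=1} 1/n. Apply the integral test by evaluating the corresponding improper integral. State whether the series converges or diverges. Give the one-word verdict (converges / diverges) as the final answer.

Let f(x) = 1/x. Then f is positive, continuous, and decreasing on [1, infinity), so the integral test applies.
Compute the improper integral int_{1}^infinity f(x) dx:
  antiderivative F(x) = log(x).
  As x -> infinity, log(x) -> infinity.
  So int = infinity - log(1) = infinity. By the integral test, the series diverges.

diverges


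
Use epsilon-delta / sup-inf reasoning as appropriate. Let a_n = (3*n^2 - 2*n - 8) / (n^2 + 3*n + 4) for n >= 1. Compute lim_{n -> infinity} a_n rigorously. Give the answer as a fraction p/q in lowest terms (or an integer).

Divide numerator and denominator by n^2, the highest power:
numerator / n^2 = 3 - 2/n - 8/n^2
denominator / n^2 = 1 + 3/n + 4/n^2
As n -> infinity, all terms of the form c/n^k (k >= 1) tend to 0.
So numerator / n^2 -> 3 and denominator / n^2 -> 1.
Therefore lim a_n = 3.

3


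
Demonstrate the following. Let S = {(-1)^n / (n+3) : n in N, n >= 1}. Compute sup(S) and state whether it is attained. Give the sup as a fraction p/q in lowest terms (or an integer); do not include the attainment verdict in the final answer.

Analysis:
- Values: -1/4, 1/5, -1/6, 1/7, -1/8, ...
- Positive terms (even n): 1/(2+3), 1/(4+3), ... decreasing -> max = 1/5 (n=2).
- Negative terms (odd n): -1/(1+3), -1/(3+3), ... increasing -> min = -1/4 (n=1).
- So sup = 1/5 (attained at n=2); inf = -1/4 (attained at n=1).
Conclusion: sup(S) = 1/5, attained in S.

1/5


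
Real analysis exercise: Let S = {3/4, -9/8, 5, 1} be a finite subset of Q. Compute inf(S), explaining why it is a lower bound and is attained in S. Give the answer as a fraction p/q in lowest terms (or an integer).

S is finite, so inf(S) = min(S).
Sorted increasing:
-9/8, 3/4, 1, 5
The extremum is -9/8.
For every x in S, x >= -9/8. And -9/8 is in S, so it is attained.
Therefore inf(S) = -9/8.

-9/8


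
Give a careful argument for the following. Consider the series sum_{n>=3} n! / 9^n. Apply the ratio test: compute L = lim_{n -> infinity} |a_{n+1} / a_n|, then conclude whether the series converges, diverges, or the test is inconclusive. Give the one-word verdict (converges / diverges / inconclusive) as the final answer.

Let a_n denote the general term. Form the ratio a_{n+1}/a_n and simplify:
a_{n+1}/a_n = n/9 + 1/9
Take the limit as n -> infinity: L = infinity.
Since L = infinity > 1 (or L = infinity), the ratio test implies the series diverges.

diverges


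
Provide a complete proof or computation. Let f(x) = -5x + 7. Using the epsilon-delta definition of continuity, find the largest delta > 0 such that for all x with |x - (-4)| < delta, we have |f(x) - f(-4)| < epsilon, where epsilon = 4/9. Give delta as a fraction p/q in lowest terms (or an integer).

We compute f(-4) = -5*(-4) + 7 = 27.
|f(x) - f(-4)| = |-5x + 7 - (27)| = |-5(x - (-4))| = 5|x - (-4)|.
We need 5|x - (-4)| < 4/9, i.e. |x - (-4)| < 4/9 / 5 = 4/45.
So any delta <= 4/45 works. Conversely, if delta > 4/45, then x = -4 + 4/45 satisfies |x - (-4)| = 4/45 < delta but |f(x) - f(-4)| = 5 * 4/45 = 4/9, which is not < 4/9; so no larger delta works.
Hence the largest such delta is 4/45.

4/45


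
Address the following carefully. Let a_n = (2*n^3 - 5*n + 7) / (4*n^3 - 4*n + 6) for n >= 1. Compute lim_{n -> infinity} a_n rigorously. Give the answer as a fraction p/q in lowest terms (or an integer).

Divide numerator and denominator by n^3, the highest power:
numerator / n^3 = 2 - 5/n^2 + 7/n^3
denominator / n^3 = 4 - 4/n^2 + 6/n^3
As n -> infinity, all terms of the form c/n^k (k >= 1) tend to 0.
So numerator / n^3 -> 2 and denominator / n^3 -> 4.
Therefore lim a_n = 1/2.

1/2


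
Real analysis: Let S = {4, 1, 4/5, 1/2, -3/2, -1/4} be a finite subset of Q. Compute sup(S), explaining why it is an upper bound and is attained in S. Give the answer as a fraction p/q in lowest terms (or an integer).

S is finite, so sup(S) = max(S).
Sorted decreasing:
4, 1, 4/5, 1/2, -1/4, -3/2
The extremum is 4.
For every x in S, x <= 4. And 4 is in S, so it is attained.
Therefore sup(S) = 4.

4


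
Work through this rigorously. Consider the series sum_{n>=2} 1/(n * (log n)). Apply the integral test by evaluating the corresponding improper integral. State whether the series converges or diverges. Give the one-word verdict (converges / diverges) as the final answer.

Let f(x) = 1/(x*log(x)). Then f is positive, continuous, and decreasing on [2, infinity), so the integral test applies.
Compute the improper integral int_{2}^infinity f(x) dx:
  antiderivative F(x) = log(log(x)).
  F(x) = log(log(x)) -> infinity as x -> infinity. The integral diverges, so by the integral test, the series diverges.

diverges


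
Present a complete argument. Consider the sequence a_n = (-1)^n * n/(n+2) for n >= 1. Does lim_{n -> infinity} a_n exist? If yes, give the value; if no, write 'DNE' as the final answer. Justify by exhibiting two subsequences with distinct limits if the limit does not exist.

Examine the behaviour of a_n along subsequences.
a_{2k} = 2k/(2k+2) -> 1. a_{2k+1} = -(2k+1)/(2k+3) -> -1.
Since these two subsequential limits are 1 and -1, distinct, the full sequence cannot converge (a convergent sequence has all subsequences tending to the same limit). So lim a_n does not exist.

DNE


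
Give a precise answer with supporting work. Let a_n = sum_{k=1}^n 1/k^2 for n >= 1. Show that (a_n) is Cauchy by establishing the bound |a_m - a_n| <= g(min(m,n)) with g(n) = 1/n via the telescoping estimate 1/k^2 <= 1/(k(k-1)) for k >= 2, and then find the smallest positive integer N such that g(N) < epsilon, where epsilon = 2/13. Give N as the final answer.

For m > n >= 1: |a_m - a_n| = sum_{k=n+1}^m 1/k^2.
Use 1/k^2 <= 1/(k(k-1)) = 1/(k-1) - 1/k for k >= 2:
sum_{k=n+1}^m 1/k^2 <= sum_{k=n+1}^m (1/(k-1) - 1/k) = 1/n - 1/m <= 1/n.
By symmetry the same bound holds with n,m swapped, so |a_m - a_n| <= 1/min(m,n) = g(min(m,n)). Since g(n) -> 0, (a_n) is Cauchy.
Now solve g(N) < 2/13: 1/N < 2/13 <=> N > 1/(2/13) = 13/2.
The smallest integer strictly greater than 13/2 is N = 7.
Check: g(7) = 1/7 < 2/13; g(6) = 1/6 >= 2/13. So N = 7.

7


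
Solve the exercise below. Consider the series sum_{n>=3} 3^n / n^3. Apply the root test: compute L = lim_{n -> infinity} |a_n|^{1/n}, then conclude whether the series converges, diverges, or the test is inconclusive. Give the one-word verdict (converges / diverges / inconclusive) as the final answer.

Let a_n denote the general term. Form |a_n|^(1/n) and simplify:
|a_n|^(1/n) = 3/n^(3/n)
Take the limit as n -> infinity: L = 3.
Since L = 3 > 1, the root test implies divergence.

diverges


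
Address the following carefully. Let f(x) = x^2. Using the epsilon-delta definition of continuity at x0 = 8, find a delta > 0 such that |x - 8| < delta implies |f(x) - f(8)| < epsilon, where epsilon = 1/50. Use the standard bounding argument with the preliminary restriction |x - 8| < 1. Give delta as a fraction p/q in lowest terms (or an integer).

Factor: |x^2 - (8)^2| = |x - 8| * |x + 8|.
Impose |x - 8| < 1 first. Then |x + 8| = |(x - 8) + 2*(8)| <= |x - 8| + 2*|8| < 1 + 16 = 17.
So |x^2 - (8)^2| < delta * 17.
We need delta * 17 <= 1/50, i.e. delta <= 1/50/17 = 1/850.
Since 1/850 < 1, this is tighter than 1; take delta = 1/850.
So delta = 1/850 works.

1/850


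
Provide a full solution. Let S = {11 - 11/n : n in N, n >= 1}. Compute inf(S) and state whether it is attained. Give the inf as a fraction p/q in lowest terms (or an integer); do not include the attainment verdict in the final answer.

Analysis:
- Values: 0, 11/2, 22/3, 33/4, ... strictly increasing.
- Minimum is 0 (n=1); inf = 0 (attained).
- 11 - 11/n -> 11 from below; sup = 11, not attained.
Conclusion: inf(S) = 0, attained in S.

0


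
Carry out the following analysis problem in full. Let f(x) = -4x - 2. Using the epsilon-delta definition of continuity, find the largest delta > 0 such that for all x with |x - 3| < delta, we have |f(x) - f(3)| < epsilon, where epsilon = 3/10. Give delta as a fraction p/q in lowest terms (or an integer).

We compute f(3) = -4*(3) - 2 = -14.
|f(x) - f(3)| = |-4x - 2 - (-14)| = |-4(x - 3)| = 4|x - 3|.
We need 4|x - 3| < 3/10, i.e. |x - 3| < 3/10 / 4 = 3/40.
So any delta <= 3/40 works. Conversely, if delta > 3/40, then x = 3 + 3/40 satisfies |x - 3| = 3/40 < delta but |f(x) - f(3)| = 4 * 3/40 = 3/10, which is not < 3/10; so no larger delta works.
Hence the largest such delta is 3/40.

3/40


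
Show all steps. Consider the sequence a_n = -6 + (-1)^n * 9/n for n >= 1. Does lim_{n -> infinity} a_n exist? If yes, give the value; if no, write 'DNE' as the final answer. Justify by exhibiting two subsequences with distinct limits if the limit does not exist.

Examine the behaviour of a_n along subsequences.
Even-n subsequence a_{2k} = -6 + 9/(2k) -> -6. Odd-n subsequence a_{2k+1} = -6 - 9/(2k+1) -> -6. Both tend to -6, which suggests the limit is -6; verify directly.
|a_n - (-6)| = |(-1)^n * 9/n| = 9/n for every n >= 1.
Given epsilon > 0, choose a positive integer N > 9/epsilon. Then for all n >= N, |a_n - (-6)| = 9/n <= 9/N < epsilon.
So by the definition of the limit, lim a_n exists and equals -6.

-6


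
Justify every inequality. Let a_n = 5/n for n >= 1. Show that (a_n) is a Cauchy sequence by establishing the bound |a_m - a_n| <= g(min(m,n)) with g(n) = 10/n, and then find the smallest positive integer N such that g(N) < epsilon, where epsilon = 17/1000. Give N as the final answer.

For any m, n >= 1, by the triangle inequality:
|a_m - a_n| = |5/m - 5/n| <= 5*1/m + 5*1/n <= 10/min(m,n).
So g(n) = 10/n bounds the Cauchy difference. Since g(n) -> 0, (a_n) is Cauchy.
Now solve g(N) < 17/1000: 10/N < 17/1000 <=> N > 10 / (17/1000) = 10000/17.
The smallest integer strictly greater than 10000/17 is N = 589.
Check: g(589) = 10/589 = 10/589 < 17/1000; g(588) = 5/294 >= 17/1000. So N = 589.

589


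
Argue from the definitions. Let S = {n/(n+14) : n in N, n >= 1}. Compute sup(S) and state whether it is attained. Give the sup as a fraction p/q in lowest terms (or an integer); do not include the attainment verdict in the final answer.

Analysis:
- Values: 1/15, 1/8, 3/17, 2/9, ... strictly increasing.
- Minimum is 1/15 (n=1); inf = 1/15 (attained).
- n/(n+14) = 1 - 14/(n+14) -> 1 from below as n -> infinity, and never equals 1.
- So sup = 1 (not attained).
Conclusion: sup(S) = 1, not attained in S.

1


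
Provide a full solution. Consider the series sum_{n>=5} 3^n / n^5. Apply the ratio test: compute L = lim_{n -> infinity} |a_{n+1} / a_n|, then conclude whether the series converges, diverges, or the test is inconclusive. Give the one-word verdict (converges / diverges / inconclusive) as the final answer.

Let a_n denote the general term. Form the ratio a_{n+1}/a_n and simplify:
a_{n+1}/a_n = 3*n^5/(n + 1)^5
Take the limit as n -> infinity: L = 3.
Since L = 3 > 1 (or L = infinity), the ratio test implies the series diverges.

diverges


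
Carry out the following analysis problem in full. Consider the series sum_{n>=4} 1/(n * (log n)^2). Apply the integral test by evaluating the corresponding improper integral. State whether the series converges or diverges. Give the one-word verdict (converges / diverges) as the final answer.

Let f(x) = 1/(x*log(x)^2). Then f is positive, continuous, and decreasing on [4, infinity), so the integral test applies.
Compute the improper integral int_{4}^infinity f(x) dx:
  antiderivative F(x) = -1/log(x).
  F(x) -> 0 as x -> infinity.  int = 0 - F(4) = 1/log(4) < infinity. By the integral test, the series converges.

converges


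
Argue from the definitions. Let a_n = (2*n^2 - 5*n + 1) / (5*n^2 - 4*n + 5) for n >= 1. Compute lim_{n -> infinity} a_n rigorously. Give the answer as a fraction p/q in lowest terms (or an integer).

Divide numerator and denominator by n^2, the highest power:
numerator / n^2 = 2 - 5/n + n^(-2)
denominator / n^2 = 5 - 4/n + 5/n^2
As n -> infinity, all terms of the form c/n^k (k >= 1) tend to 0.
So numerator / n^2 -> 2 and denominator / n^2 -> 5.
Therefore lim a_n = 2/5.

2/5


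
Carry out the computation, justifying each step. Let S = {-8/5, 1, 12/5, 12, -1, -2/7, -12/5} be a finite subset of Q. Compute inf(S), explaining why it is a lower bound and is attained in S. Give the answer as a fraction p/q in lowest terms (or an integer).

S is finite, so inf(S) = min(S).
Sorted increasing:
-12/5, -8/5, -1, -2/7, 1, 12/5, 12
The extremum is -12/5.
For every x in S, x >= -12/5. And -12/5 is in S, so it is attained.
Therefore inf(S) = -12/5.

-12/5


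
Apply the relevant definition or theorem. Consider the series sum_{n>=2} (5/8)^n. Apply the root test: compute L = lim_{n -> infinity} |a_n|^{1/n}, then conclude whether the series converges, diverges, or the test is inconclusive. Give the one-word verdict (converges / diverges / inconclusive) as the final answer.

Let a_n denote the general term. Form |a_n|^(1/n) and simplify:
|a_n|^(1/n) = 5/8
Take the limit as n -> infinity: L = 5/8.
Since L = 5/8 < 1, the root test implies convergence.

converges


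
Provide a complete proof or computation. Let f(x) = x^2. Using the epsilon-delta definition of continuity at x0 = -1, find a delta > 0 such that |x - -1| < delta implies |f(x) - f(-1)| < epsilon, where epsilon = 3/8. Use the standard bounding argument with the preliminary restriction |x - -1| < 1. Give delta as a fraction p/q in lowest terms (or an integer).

Factor: |x^2 - (-1)^2| = |x - -1| * |x + -1|.
Impose |x - -1| < 1 first. Then |x + -1| = |(x - -1) + 2*(-1)| <= |x - -1| + 2*|-1| < 1 + 2 = 3.
So |x^2 - (-1)^2| < delta * 3.
We need delta * 3 <= 3/8, i.e. delta <= 3/8/3 = 1/8.
Since 1/8 < 1, this is tighter than 1; take delta = 1/8.
So delta = 1/8 works.

1/8


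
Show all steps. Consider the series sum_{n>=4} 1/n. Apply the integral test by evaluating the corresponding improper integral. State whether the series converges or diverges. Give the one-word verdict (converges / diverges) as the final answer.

Let f(x) = 1/x. Then f is positive, continuous, and decreasing on [4, infinity), so the integral test applies.
Compute the improper integral int_{4}^infinity f(x) dx:
  antiderivative F(x) = log(x).
  As x -> infinity, log(x) -> infinity.
  So int = infinity - log(4) = infinity. By the integral test, the series diverges.

diverges


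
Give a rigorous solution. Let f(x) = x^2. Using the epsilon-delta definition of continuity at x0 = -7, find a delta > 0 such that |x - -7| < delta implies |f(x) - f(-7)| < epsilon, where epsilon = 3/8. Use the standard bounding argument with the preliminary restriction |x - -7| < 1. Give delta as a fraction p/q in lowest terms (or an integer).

Factor: |x^2 - (-7)^2| = |x - -7| * |x + -7|.
Impose |x - -7| < 1 first. Then |x + -7| = |(x - -7) + 2*(-7)| <= |x - -7| + 2*|-7| < 1 + 14 = 15.
So |x^2 - (-7)^2| < delta * 15.
We need delta * 15 <= 3/8, i.e. delta <= 3/8/15 = 1/40.
Since 1/40 < 1, this is tighter than 1; take delta = 1/40.
So delta = 1/40 works.

1/40


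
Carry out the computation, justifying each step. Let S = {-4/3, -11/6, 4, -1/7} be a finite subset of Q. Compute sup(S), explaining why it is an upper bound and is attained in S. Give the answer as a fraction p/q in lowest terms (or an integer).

S is finite, so sup(S) = max(S).
Sorted decreasing:
4, -1/7, -4/3, -11/6
The extremum is 4.
For every x in S, x <= 4. And 4 is in S, so it is attained.
Therefore sup(S) = 4.

4


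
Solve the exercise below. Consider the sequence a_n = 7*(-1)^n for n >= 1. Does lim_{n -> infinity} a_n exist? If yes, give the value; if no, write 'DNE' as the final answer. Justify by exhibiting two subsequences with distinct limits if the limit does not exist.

Examine the behaviour of a_n along subsequences.
Even-n subsequence a_{2k} = 7 -> 7. Odd-n subsequence a_{2k+1} = -7 -> -7.
Since these two subsequential limits are 7 and -7, distinct, the full sequence cannot converge (a convergent sequence has all subsequences tending to the same limit). So lim a_n does not exist.

DNE


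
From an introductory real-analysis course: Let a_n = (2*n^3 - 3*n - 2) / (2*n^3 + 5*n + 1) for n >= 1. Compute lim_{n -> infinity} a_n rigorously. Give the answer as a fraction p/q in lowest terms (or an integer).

Divide numerator and denominator by n^3, the highest power:
numerator / n^3 = 2 - 3/n^2 - 2/n^3
denominator / n^3 = 2 + 5/n^2 + n^(-3)
As n -> infinity, all terms of the form c/n^k (k >= 1) tend to 0.
So numerator / n^3 -> 2 and denominator / n^3 -> 2.
Therefore lim a_n = 1.

1


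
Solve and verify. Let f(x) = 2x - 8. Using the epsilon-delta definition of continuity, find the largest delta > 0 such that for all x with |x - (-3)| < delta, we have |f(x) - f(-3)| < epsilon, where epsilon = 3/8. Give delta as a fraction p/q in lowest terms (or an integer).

We compute f(-3) = 2*(-3) - 8 = -14.
|f(x) - f(-3)| = |2x - 8 - (-14)| = |2(x - (-3))| = 2|x - (-3)|.
We need 2|x - (-3)| < 3/8, i.e. |x - (-3)| < 3/8 / 2 = 3/16.
So any delta <= 3/16 works. Conversely, if delta > 3/16, then x = -3 + 3/16 satisfies |x - (-3)| = 3/16 < delta but |f(x) - f(-3)| = 2 * 3/16 = 3/8, which is not < 3/8; so no larger delta works.
Hence the largest such delta is 3/16.

3/16


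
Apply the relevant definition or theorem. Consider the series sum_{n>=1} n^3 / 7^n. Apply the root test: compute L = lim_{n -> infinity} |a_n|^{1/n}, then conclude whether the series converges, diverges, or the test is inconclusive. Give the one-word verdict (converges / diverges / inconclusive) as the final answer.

Let a_n denote the general term. Form |a_n|^(1/n) and simplify:
|a_n|^(1/n) = n^(3/n)/7
Take the limit as n -> infinity: L = 1/7.
Since L = 1/7 < 1, the root test implies convergence.

converges


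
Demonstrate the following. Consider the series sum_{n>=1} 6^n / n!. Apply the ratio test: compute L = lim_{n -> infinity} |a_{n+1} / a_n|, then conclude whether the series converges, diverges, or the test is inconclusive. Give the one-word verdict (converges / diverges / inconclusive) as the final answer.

Let a_n denote the general term. Form the ratio a_{n+1}/a_n and simplify:
a_{n+1}/a_n = 6/(n + 1)
Take the limit as n -> infinity: L = 0.
Since L = 0 < 1, the ratio test implies the series converges.

converges


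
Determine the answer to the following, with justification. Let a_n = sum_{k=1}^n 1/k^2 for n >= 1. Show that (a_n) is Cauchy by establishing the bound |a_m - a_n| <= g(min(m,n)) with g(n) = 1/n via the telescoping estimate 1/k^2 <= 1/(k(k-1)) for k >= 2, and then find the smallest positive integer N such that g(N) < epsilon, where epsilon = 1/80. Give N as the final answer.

For m > n >= 1: |a_m - a_n| = sum_{k=n+1}^m 1/k^2.
Use 1/k^2 <= 1/(k(k-1)) = 1/(k-1) - 1/k for k >= 2:
sum_{k=n+1}^m 1/k^2 <= sum_{k=n+1}^m (1/(k-1) - 1/k) = 1/n - 1/m <= 1/n.
By symmetry the same bound holds with n,m swapped, so |a_m - a_n| <= 1/min(m,n) = g(min(m,n)). Since g(n) -> 0, (a_n) is Cauchy.
Now solve g(N) < 1/80: 1/N < 1/80 <=> N > 1/(1/80) = 80.
The smallest integer strictly greater than 80 is N = 81.
Check: g(81) = 1/81 < 1/80; g(80) = 1/80 >= 1/80. So N = 81.

81


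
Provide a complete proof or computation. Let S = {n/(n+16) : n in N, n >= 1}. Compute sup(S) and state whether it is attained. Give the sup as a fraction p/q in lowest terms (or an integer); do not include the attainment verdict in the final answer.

Analysis:
- Values: 1/17, 1/9, 3/19, 1/5, ... strictly increasing.
- Minimum is 1/17 (n=1); inf = 1/17 (attained).
- n/(n+16) = 1 - 16/(n+16) -> 1 from below as n -> infinity, and never equals 1.
- So sup = 1 (not attained).
Conclusion: sup(S) = 1, not attained in S.

1


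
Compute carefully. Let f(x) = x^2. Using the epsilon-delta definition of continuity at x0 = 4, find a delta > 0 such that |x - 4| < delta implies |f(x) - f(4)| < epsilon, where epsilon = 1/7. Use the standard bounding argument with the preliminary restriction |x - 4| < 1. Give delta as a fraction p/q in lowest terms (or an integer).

Factor: |x^2 - (4)^2| = |x - 4| * |x + 4|.
Impose |x - 4| < 1 first. Then |x + 4| = |(x - 4) + 2*(4)| <= |x - 4| + 2*|4| < 1 + 8 = 9.
So |x^2 - (4)^2| < delta * 9.
We need delta * 9 <= 1/7, i.e. delta <= 1/7/9 = 1/63.
Since 1/63 < 1, this is tighter than 1; take delta = 1/63.
So delta = 1/63 works.

1/63


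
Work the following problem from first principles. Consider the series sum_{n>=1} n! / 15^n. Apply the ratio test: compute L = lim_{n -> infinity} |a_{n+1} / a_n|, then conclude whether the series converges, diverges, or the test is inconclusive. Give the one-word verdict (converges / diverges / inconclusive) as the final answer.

Let a_n denote the general term. Form the ratio a_{n+1}/a_n and simplify:
a_{n+1}/a_n = n/15 + 1/15
Take the limit as n -> infinity: L = infinity.
Since L = infinity > 1 (or L = infinity), the ratio test implies the series diverges.

diverges


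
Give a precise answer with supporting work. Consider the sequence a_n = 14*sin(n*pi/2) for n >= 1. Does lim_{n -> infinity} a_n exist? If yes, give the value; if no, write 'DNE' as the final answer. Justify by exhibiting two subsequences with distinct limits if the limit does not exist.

Examine the behaviour of a_n along subsequences.
a_{4k+1} = 14*sin(pi/2 + 2k*pi) = 14 -> 14. a_{4k+3} = 14*sin(3pi/2 + 2k*pi) = -14 -> -14.
Since these two subsequential limits are 14 and -14, distinct, the full sequence cannot converge (a convergent sequence has all subsequences tending to the same limit). So lim a_n does not exist.

DNE


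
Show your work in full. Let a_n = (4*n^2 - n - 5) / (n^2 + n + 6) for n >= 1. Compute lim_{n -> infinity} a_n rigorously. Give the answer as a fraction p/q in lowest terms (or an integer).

Divide numerator and denominator by n^2, the highest power:
numerator / n^2 = 4 - 1/n - 5/n^2
denominator / n^2 = 1 + 1/n + 6/n^2
As n -> infinity, all terms of the form c/n^k (k >= 1) tend to 0.
So numerator / n^2 -> 4 and denominator / n^2 -> 1.
Therefore lim a_n = 4.

4


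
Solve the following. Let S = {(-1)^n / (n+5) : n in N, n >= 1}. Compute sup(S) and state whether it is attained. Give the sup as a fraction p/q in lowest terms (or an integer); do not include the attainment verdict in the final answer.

Analysis:
- Values: -1/6, 1/7, -1/8, 1/9, -1/10, ...
- Positive terms (even n): 1/(2+5), 1/(4+5), ... decreasing -> max = 1/7 (n=2).
- Negative terms (odd n): -1/(1+5), -1/(3+5), ... increasing -> min = -1/6 (n=1).
- So sup = 1/7 (attained at n=2); inf = -1/6 (attained at n=1).
Conclusion: sup(S) = 1/7, attained in S.

1/7


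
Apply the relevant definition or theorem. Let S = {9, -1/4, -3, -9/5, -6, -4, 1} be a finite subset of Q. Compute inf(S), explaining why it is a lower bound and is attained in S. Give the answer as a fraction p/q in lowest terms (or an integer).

S is finite, so inf(S) = min(S).
Sorted increasing:
-6, -4, -3, -9/5, -1/4, 1, 9
The extremum is -6.
For every x in S, x >= -6. And -6 is in S, so it is attained.
Therefore inf(S) = -6.

-6


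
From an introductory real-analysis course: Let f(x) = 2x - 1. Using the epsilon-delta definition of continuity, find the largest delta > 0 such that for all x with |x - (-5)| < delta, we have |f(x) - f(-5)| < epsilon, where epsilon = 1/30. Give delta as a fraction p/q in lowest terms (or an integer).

We compute f(-5) = 2*(-5) - 1 = -11.
|f(x) - f(-5)| = |2x - 1 - (-11)| = |2(x - (-5))| = 2|x - (-5)|.
We need 2|x - (-5)| < 1/30, i.e. |x - (-5)| < 1/30 / 2 = 1/60.
So any delta <= 1/60 works. Conversely, if delta > 1/60, then x = -5 + 1/60 satisfies |x - (-5)| = 1/60 < delta but |f(x) - f(-5)| = 2 * 1/60 = 1/30, which is not < 1/30; so no larger delta works.
Hence the largest such delta is 1/60.

1/60


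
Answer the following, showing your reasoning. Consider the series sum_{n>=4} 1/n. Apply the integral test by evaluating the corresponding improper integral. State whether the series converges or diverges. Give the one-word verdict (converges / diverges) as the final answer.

Let f(x) = 1/x. Then f is positive, continuous, and decreasing on [4, infinity), so the integral test applies.
Compute the improper integral int_{4}^infinity f(x) dx:
  antiderivative F(x) = log(x).
  As x -> infinity, log(x) -> infinity.
  So int = infinity - log(4) = infinity. By the integral test, the series diverges.

diverges


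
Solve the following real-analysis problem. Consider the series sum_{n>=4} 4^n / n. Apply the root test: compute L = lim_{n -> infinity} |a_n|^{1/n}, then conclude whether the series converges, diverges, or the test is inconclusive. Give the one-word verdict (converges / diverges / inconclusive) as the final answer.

Let a_n denote the general term. Form |a_n|^(1/n) and simplify:
|a_n|^(1/n) = 4/n^(1/n)
Take the limit as n -> infinity: L = 4.
Since L = 4 > 1, the root test implies divergence.

diverges


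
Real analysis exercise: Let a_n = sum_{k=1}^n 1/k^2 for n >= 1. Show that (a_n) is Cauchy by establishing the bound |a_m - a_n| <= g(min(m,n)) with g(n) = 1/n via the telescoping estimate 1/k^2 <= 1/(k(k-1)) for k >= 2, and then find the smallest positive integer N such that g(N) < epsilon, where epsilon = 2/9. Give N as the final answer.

For m > n >= 1: |a_m - a_n| = sum_{k=n+1}^m 1/k^2.
Use 1/k^2 <= 1/(k(k-1)) = 1/(k-1) - 1/k for k >= 2:
sum_{k=n+1}^m 1/k^2 <= sum_{k=n+1}^m (1/(k-1) - 1/k) = 1/n - 1/m <= 1/n.
By symmetry the same bound holds with n,m swapped, so |a_m - a_n| <= 1/min(m,n) = g(min(m,n)). Since g(n) -> 0, (a_n) is Cauchy.
Now solve g(N) < 2/9: 1/N < 2/9 <=> N > 1/(2/9) = 9/2.
The smallest integer strictly greater than 9/2 is N = 5.
Check: g(5) = 1/5 < 2/9; g(4) = 1/4 >= 2/9. So N = 5.

5


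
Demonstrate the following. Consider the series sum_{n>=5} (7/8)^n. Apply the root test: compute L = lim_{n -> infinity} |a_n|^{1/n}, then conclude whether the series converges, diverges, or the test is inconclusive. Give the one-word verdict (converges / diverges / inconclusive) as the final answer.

Let a_n denote the general term. Form |a_n|^(1/n) and simplify:
|a_n|^(1/n) = 7/8
Take the limit as n -> infinity: L = 7/8.
Since L = 7/8 < 1, the root test implies convergence.

converges


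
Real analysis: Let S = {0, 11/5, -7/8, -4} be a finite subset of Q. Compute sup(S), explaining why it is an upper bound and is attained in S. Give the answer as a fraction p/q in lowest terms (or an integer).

S is finite, so sup(S) = max(S).
Sorted decreasing:
11/5, 0, -7/8, -4
The extremum is 11/5.
For every x in S, x <= 11/5. And 11/5 is in S, so it is attained.
Therefore sup(S) = 11/5.

11/5


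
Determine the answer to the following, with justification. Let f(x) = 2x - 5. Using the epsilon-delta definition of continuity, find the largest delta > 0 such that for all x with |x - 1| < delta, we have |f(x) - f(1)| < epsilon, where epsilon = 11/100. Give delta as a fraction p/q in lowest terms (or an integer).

We compute f(1) = 2*(1) - 5 = -3.
|f(x) - f(1)| = |2x - 5 - (-3)| = |2(x - 1)| = 2|x - 1|.
We need 2|x - 1| < 11/100, i.e. |x - 1| < 11/100 / 2 = 11/200.
So any delta <= 11/200 works. Conversely, if delta > 11/200, then x = 1 + 11/200 satisfies |x - 1| = 11/200 < delta but |f(x) - f(1)| = 2 * 11/200 = 11/100, which is not < 11/100; so no larger delta works.
Hence the largest such delta is 11/200.

11/200


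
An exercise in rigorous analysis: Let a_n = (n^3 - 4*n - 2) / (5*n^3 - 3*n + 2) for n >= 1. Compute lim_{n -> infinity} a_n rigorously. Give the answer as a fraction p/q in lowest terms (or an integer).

Divide numerator and denominator by n^3, the highest power:
numerator / n^3 = 1 - 4/n^2 - 2/n^3
denominator / n^3 = 5 - 3/n^2 + 2/n^3
As n -> infinity, all terms of the form c/n^k (k >= 1) tend to 0.
So numerator / n^3 -> 1 and denominator / n^3 -> 5.
Therefore lim a_n = 1/5.

1/5


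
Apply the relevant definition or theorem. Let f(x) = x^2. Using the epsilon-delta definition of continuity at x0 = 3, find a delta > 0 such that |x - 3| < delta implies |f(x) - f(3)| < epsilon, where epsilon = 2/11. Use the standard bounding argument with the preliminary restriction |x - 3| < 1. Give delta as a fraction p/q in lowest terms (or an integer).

Factor: |x^2 - (3)^2| = |x - 3| * |x + 3|.
Impose |x - 3| < 1 first. Then |x + 3| = |(x - 3) + 2*(3)| <= |x - 3| + 2*|3| < 1 + 6 = 7.
So |x^2 - (3)^2| < delta * 7.
We need delta * 7 <= 2/11, i.e. delta <= 2/11/7 = 2/77.
Since 2/77 < 1, this is tighter than 1; take delta = 2/77.
So delta = 2/77 works.

2/77


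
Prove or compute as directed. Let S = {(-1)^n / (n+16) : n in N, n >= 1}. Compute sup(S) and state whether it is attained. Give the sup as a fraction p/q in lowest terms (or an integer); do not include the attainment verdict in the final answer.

Analysis:
- Values: -1/17, 1/18, -1/19, 1/20, -1/21, ...
- Positive terms (even n): 1/(2+16), 1/(4+16), ... decreasing -> max = 1/18 (n=2).
- Negative terms (odd n): -1/(1+16), -1/(3+16), ... increasing -> min = -1/17 (n=1).
- So sup = 1/18 (attained at n=2); inf = -1/17 (attained at n=1).
Conclusion: sup(S) = 1/18, attained in S.

1/18


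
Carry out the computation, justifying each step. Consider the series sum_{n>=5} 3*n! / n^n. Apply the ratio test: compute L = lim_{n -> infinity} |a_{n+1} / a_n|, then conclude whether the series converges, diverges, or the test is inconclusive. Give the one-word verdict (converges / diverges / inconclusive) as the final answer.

Let a_n denote the general term. Form the ratio a_{n+1}/a_n and simplify:
a_{n+1}/a_n = (n/(n + 1))^n
Take the limit as n -> infinity: L = exp(-1).
Since L = exp(-1) < 1, the ratio test implies the series converges.

converges


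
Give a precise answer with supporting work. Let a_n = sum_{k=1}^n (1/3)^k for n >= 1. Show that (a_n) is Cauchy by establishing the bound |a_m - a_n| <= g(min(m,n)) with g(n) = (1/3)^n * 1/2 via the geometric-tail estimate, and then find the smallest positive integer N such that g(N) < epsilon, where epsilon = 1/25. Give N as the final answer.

For m > n >= 1: |a_m - a_n| = sum_{k=n+1}^m (1/3)^k < sum_{k=n+1}^infinity (1/3)^k = (1/3)^(n+1) / (1 - 1/3) = (1/3)^n * (1/3) * (3/2) = (1/3)^n * 1/2.
So g(n) = (1/3)^n / 2. Since g(n) -> 0, (a_n) is Cauchy.
Now solve g(N) < 1/25: (1/3)^N / 2 < 1/25 <=> 3^N > 1 / (2 * 1/25) = 25/2.
Check powers of 3: 3^2 = 9 <= 25/2, 3^3 = 27 > 25/2.
So the smallest such N is 3. Check: g(3) = 1/(2 * 27) = 1/54 < 1/25.

3


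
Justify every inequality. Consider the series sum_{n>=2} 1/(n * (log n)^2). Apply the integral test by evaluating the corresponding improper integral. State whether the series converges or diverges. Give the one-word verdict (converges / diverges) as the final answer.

Let f(x) = 1/(x*log(x)^2). Then f is positive, continuous, and decreasing on [2, infinity), so the integral test applies.
Compute the improper integral int_{2}^infinity f(x) dx:
  antiderivative F(x) = -1/log(x).
  F(x) -> 0 as x -> infinity.  int = 0 - F(2) = 1/log(2) < infinity. By the integral test, the series converges.

converges


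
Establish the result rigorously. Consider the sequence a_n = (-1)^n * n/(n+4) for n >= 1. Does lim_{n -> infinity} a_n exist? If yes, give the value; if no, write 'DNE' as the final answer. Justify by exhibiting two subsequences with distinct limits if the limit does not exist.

Examine the behaviour of a_n along subsequences.
a_{2k} = 2k/(2k+4) -> 1. a_{2k+1} = -(2k+1)/(2k+5) -> -1.
Since these two subsequential limits are 1 and -1, distinct, the full sequence cannot converge (a convergent sequence has all subsequences tending to the same limit). So lim a_n does not exist.

DNE


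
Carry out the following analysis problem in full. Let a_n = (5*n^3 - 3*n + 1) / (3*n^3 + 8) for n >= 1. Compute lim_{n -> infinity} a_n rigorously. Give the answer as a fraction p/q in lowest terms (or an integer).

Divide numerator and denominator by n^3, the highest power:
numerator / n^3 = 5 - 3/n^2 + n^(-3)
denominator / n^3 = 3 + 8/n^3
As n -> infinity, all terms of the form c/n^k (k >= 1) tend to 0.
So numerator / n^3 -> 5 and denominator / n^3 -> 3.
Therefore lim a_n = 5/3.

5/3


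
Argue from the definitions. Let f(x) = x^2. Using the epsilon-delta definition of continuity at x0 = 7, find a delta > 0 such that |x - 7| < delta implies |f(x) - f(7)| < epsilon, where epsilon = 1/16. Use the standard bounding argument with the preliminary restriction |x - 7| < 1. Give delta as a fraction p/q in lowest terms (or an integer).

Factor: |x^2 - (7)^2| = |x - 7| * |x + 7|.
Impose |x - 7| < 1 first. Then |x + 7| = |(x - 7) + 2*(7)| <= |x - 7| + 2*|7| < 1 + 14 = 15.
So |x^2 - (7)^2| < delta * 15.
We need delta * 15 <= 1/16, i.e. delta <= 1/16/15 = 1/240.
Since 1/240 < 1, this is tighter than 1; take delta = 1/240.
So delta = 1/240 works.

1/240


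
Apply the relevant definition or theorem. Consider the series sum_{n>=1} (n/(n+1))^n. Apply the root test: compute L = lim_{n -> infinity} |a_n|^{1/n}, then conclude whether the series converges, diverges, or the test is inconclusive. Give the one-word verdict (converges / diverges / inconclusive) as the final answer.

Let a_n denote the general term. Form |a_n|^(1/n) and simplify:
|a_n|^(1/n) = n/(n + 1)
Take the limit as n -> infinity: L = 1.
Since L = 1, the root test is inconclusive. (In fact a_n = (n/(n+1))^n -> e^(-1) != 0, so the nth-term test shows divergence; but the root test itself gives no conclusion.)

inconclusive


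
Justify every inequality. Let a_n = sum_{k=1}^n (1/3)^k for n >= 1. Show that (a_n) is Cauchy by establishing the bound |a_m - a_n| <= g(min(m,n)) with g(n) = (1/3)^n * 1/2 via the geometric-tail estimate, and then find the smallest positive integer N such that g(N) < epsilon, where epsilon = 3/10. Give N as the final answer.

For m > n >= 1: |a_m - a_n| = sum_{k=n+1}^m (1/3)^k < sum_{k=n+1}^infinity (1/3)^k = (1/3)^(n+1) / (1 - 1/3) = (1/3)^n * (1/3) * (3/2) = (1/3)^n * 1/2.
So g(n) = (1/3)^n / 2. Since g(n) -> 0, (a_n) is Cauchy.
Now solve g(N) < 3/10: (1/3)^N / 2 < 3/10 <=> 3^N > 1 / (2 * 3/10) = 5/3.
Check powers of 3: 3^0 = 1 <= 5/3, 3^1 = 3 > 5/3.
So the smallest such N is 1. Check: g(1) = 1/(2 * 3) = 1/6 < 3/10.

1


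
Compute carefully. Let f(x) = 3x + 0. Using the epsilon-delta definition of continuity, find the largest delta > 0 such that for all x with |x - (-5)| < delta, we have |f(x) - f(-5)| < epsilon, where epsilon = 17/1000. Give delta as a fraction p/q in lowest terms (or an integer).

We compute f(-5) = 3*(-5) + 0 = -15.
|f(x) - f(-5)| = |3x + 0 - (-15)| = |3(x - (-5))| = 3|x - (-5)|.
We need 3|x - (-5)| < 17/1000, i.e. |x - (-5)| < 17/1000 / 3 = 17/3000.
So any delta <= 17/3000 works. Conversely, if delta > 17/3000, then x = -5 + 17/3000 satisfies |x - (-5)| = 17/3000 < delta but |f(x) - f(-5)| = 3 * 17/3000 = 17/1000, which is not < 17/1000; so no larger delta works.
Hence the largest such delta is 17/3000.

17/3000


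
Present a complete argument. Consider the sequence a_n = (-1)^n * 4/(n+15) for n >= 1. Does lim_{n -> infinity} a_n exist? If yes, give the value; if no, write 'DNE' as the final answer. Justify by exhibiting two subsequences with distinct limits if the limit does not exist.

Examine the behaviour of a_n along subsequences.
Even-n subsequence a_{2k} = 4/(2k+15) -> 0. Odd-n subsequence a_{2k+1} = -4/(2k+16) -> 0. Both tend to 0, which suggests the limit is 0; verify directly.
|a_n - 0| = 4/(n+15) < 4/n for every n >= 1.
Given epsilon > 0, choose a positive integer N > 4/epsilon. Then for all n >= N, |a_n| < 4/n <= 4/N < epsilon.
So by the definition of the limit, lim a_n exists and equals 0.

0


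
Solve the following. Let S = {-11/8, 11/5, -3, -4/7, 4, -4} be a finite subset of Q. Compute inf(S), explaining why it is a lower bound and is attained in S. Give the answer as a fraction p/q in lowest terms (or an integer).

S is finite, so inf(S) = min(S).
Sorted increasing:
-4, -3, -11/8, -4/7, 11/5, 4
The extremum is -4.
For every x in S, x >= -4. And -4 is in S, so it is attained.
Therefore inf(S) = -4.

-4


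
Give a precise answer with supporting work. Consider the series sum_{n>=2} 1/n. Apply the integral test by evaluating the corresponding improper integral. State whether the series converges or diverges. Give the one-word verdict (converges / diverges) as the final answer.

Let f(x) = 1/x. Then f is positive, continuous, and decreasing on [2, infinity), so the integral test applies.
Compute the improper integral int_{2}^infinity f(x) dx:
  antiderivative F(x) = log(x).
  As x -> infinity, log(x) -> infinity.
  So int = infinity - log(2) = infinity. By the integral test, the series diverges.

diverges
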